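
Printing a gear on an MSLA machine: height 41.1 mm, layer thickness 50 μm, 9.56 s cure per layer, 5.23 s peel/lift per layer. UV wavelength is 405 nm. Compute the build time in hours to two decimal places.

3.38 hours

Layer count = ceil(41.1 / 0.05) = 822.
Per-layer time = 9.56 + 5.23, so 14.79 s.
Total = 822 × 14.79 = 12157.38 s = 3.38 hours.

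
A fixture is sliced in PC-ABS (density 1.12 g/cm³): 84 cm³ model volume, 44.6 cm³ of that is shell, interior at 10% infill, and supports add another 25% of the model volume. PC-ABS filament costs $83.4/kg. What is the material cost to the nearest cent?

Interior volume = 84 − 44.6 = 39.4 cm³.
Deposited infill: 0.10 × 39.4 → 3.94 cm³.
Support: 0.25 × 84 → 21 cm³.
Total printed volume = 44.6 + 3.94 + 21 = 69.54 cm³.
Mass = 69.54 × 1.12 = 77.8848 g.
At $83.4/kg: 77.8848/1000 × 83.4 = $6.50.

$6.50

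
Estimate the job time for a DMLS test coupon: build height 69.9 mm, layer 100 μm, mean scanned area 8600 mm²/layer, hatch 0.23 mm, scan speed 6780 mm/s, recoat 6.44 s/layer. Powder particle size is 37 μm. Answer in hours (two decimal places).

2.32 hours

Layer count = ceil(69.9 / 0.1) = 699.
Per-layer scan distance = 8600 / 0.23 = 37391.3 mm.
Per-layer scan time = 37391.3 / 6780, so 5.5149 s.
Per-layer time = 5.5149 + 6.44, so 11.9549 s.
Build time = 699 × 11.9549 = 8356.4751 s = 2.32 hours.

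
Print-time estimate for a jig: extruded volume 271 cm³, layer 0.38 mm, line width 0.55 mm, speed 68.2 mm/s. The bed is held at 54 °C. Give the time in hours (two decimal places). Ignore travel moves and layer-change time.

Extrusion cross-section: 0.38 × 0.55 → 0.209 mm².
Path length: 271000 mm³ / 0.209 mm² → 1296650.7 mm.
Extrusion time: 1296650.7 / 68.2 → 19012.5 s.
That's 19012.5 s → 5.28 hours.

5.28 hours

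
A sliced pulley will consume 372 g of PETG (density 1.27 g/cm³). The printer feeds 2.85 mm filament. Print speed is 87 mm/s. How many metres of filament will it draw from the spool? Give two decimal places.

Volume = 372 g / 1.27 g·cm⁻³ = 292.9134 cm³ = 292913.4 mm³.
A = π r² = π × 1.425² = 6.3794 mm².
L = V/A = 292913.4/6.3794 = 45915.51 mm → 45.92 m.

45.92 m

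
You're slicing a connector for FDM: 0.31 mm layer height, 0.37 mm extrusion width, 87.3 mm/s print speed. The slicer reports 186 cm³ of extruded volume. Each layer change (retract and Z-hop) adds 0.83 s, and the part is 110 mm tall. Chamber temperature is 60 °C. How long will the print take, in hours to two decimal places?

5.24 hours

Bead cross-section = 0.31 × 0.37 = 0.1147 mm².
Path length: 186000 mm³ / 0.1147 mm² → 1621621.6 mm.
Print-move time: 1621621.6 / 87.3 → 18575.3 s.
Number of layers: 110 / 0.31 → 355 (rounded up).
Non-print overhead = 355 × 0.83, so 294.65 s.
Altogether 18575.3 + 294.65 = 18869.95 s, i.e. 5.24 hours.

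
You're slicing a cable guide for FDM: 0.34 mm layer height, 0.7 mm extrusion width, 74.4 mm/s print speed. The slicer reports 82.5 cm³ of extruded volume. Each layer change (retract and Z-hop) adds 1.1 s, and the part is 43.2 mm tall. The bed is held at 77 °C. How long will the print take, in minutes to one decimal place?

Line area = 0.34 × 0.7, so 0.238 mm².
Path length: 82500 mm³ / 0.238 mm² → 346638.7 mm.
Print-move time = 346638.7 / 74.4, so 4659.1 s.
Layers = ⌈43.2/0.34⌉ = 128.
Layer-change overhead: 128 × 1.1 → 140.8 s.
Altogether 4659.1 + 140.8 = 4799.9 s, i.e. 80.0 minutes.

80.0 minutes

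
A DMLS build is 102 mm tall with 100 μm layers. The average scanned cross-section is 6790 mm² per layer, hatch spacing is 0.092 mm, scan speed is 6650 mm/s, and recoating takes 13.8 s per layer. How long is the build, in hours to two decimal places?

Layers = ⌈102/0.1⌉ = 1020.
Scan path per layer = 6790 / 0.092 = 73804.3 mm.
Per-layer scan time = 73804.3 / 6650 = 11.0984 s.
Time per layer = 11.0984 + 13.8, so 24.8984 s.
Total: 1020 × 24.8984 s = 25396.368 s → 7.05 hours.

7.05 hours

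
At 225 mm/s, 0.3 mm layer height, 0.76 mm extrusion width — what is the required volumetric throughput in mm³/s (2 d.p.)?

Extrusion cross-section = 0.3 × 0.76, so 0.228 mm².
Volumetric flow = 225 × 0.228 = 51.30 mm³/s.

51.30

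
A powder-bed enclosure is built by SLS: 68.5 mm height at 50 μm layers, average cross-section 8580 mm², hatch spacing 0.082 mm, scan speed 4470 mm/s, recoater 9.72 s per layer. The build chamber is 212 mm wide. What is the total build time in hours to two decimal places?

12.61 hours

Layers = ⌈68.5/0.05⌉ = 1370.
Hatch length per layer: 8580 / 0.082 → 104634.1 mm.
Scan time per layer = 104634.1 / 4470 = 23.4081 s.
Per-layer time = 23.4081 + 9.72, so 33.1281 s.
Total: 1370 × 33.1281 s = 45385.497 s → 12.61 hours.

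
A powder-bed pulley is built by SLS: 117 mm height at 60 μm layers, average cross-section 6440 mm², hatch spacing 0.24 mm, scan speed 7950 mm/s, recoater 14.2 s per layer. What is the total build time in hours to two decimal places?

Layer count = ceil(117 / 0.06) = 1950.
Per-layer scan distance: 6440 / 0.24 → 26833.3 mm.
Scan time per layer = 26833.3 / 7950 = 3.3753 s.
Per-layer time = 3.3753 + 14.2, so 17.5753 s.
Build time = 1950 × 17.5753 = 34271.835 s = 9.52 hours.

9.52 hours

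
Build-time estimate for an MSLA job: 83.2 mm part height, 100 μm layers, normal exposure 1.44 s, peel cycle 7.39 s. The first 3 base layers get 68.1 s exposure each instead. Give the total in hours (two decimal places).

2.10 hours

Number of layers: 83.2 / 0.1 → 832 (rounded up).
Burn-in layers = 3 × (68.1 + 7.39) = 226.47 s.
Remaining layers: 829 × (1.44 + 7.39) → 7320.07 s.
Total = 226.47 + 7320.07 = 7546.54 s = 2.10 hours.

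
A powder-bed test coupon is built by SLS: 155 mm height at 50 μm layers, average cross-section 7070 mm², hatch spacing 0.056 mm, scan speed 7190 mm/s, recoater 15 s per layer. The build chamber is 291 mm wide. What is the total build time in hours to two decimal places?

Number of layers: 155 / 0.05 → 3100 (rounded up).
Per-layer scan distance: 7070 / 0.056 → 126250 mm.
Per-layer scan time = 126250 / 7190 = 17.5591 s.
Time per layer = 17.5591 + 15 = 32.5591 s.
Total: 3100 × 32.5591 s = 100933.21 s → 28.04 hours.

28.04 hours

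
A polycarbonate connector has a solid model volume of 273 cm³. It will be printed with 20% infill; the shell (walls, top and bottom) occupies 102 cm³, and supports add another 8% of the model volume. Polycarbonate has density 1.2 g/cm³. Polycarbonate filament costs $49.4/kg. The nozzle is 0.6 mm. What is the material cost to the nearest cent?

$9.37

Interior volume: 273 − 102 → 171 cm³.
Infill volume: 0.20 × 171 → 34.2 cm³.
Support: 0.08 × 273 → 21.84 cm³.
Total extruded = 102 + 34.2 + 21.84, so 158.04 cm³.
Mass: 158.04 × 1.2 → 189.648 g.
Cost = 189.648 g / 1000 × $49.4/kg = $9.37.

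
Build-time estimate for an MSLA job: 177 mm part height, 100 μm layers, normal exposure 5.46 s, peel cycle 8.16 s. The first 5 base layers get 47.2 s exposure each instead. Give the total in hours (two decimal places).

Number of layers: 177 / 0.1 → 1770 (rounded up).
Burn-in layers = 5 × (47.2 + 8.16) = 276.8 s.
Remaining layers = 1765 × (5.46 + 8.16), so 24039.3 s.
Sum: 276.8 + 24039.3 = 24316.1 s → 6.75 hours.

6.75 hours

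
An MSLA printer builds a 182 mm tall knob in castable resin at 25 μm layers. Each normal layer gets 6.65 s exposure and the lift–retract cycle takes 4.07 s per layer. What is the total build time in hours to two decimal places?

21.68 hours

Layers = ⌈182/0.025⌉ = 7280.
Each layer takes = 6.65 + 4.07 = 10.72 s.
Build time: 7280 × 10.72 s = 78041.6 s, i.e. 21.68 hours.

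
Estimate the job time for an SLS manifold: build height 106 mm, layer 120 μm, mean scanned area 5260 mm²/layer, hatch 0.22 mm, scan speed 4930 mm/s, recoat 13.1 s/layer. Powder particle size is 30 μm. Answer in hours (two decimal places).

4.41 hours

Layers = ⌈106/0.12⌉ = 884.
Per-layer scan distance = 5260 / 0.22, so 23909.1 mm.
Per-layer scan time = 23909.1 / 4930, so 4.8497 s.
Time per layer: 4.8497 + 13.1 → 17.9497 s.
884 layers × 17.9497 s/layer = 15867.5348 s, i.e. 4.41 hours.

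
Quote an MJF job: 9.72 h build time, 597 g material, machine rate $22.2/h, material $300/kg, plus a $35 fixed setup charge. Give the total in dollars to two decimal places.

$429.88

Machine cost: 22.2 × 9.72 → $215.784.
Material cost = 300 × 597/1000 = $179.10.
Adding setup: 215.784 + 179.10 + 35 → 429.884 ≈ $429.88.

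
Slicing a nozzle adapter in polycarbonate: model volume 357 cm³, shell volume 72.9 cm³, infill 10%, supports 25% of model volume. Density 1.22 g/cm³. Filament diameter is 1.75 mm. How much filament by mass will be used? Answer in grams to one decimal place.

Infill region = 357 − 72.9 = 284.1 cm³.
Deposited infill = 0.10 × 284.1, so 28.41 cm³.
Support = 0.25 × 357, so 89.25 cm³.
Total extruded = 72.9 + 28.41 + 89.25, so 190.56 cm³.
Mass = 190.56 × 1.22, so 232.4832 g.

232.5 g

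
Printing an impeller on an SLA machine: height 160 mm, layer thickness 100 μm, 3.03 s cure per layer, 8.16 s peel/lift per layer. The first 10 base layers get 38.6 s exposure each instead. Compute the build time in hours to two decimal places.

Layers = ⌈160/0.1⌉ = 1600.
Burn-in layers = 10 × (38.6 + 8.16) = 467.6 s.
Regular layers: 1590 × (3.03 + 8.16) → 17792.1 s.
Sum: 467.6 + 17792.1 = 18259.7 s → 5.07 hours.

5.07 hours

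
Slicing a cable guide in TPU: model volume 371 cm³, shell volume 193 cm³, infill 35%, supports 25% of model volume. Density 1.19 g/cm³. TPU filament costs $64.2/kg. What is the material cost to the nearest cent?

Volume inside the shell = 371 − 193 = 178 cm³.
Infill volume = 0.35 × 178, so 62.3 cm³.
Support = 0.25 × 371 = 92.75 cm³.
Total printed volume: 193 + 62.3 + 92.75 → 348.05 cm³.
Mass: 348.05 × 1.19 → 414.1795 g.
Cost = 414.1795 g / 1000 × $64.2/kg = $26.59.

$26.59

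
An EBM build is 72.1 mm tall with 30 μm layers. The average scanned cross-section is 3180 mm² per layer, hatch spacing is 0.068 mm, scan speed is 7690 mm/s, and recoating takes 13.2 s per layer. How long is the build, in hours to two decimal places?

12.88 hours

Number of layers: 72.1 / 0.03 → 2404 (rounded up).
Hatch length per layer = 3180 / 0.068 = 46764.7 mm.
Per-layer scan time = 46764.7 / 7690 = 6.0812 s.
Time per layer = 6.0812 + 13.2 = 19.2812 s.
2404 layers × 19.2812 s/layer = 46352.0048 s, i.e. 12.88 hours.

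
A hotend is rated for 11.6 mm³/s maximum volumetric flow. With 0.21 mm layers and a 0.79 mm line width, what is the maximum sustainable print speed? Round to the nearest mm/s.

70 mm/s

Extrusion cross-section = 0.21 × 0.79, so 0.1659 mm².
v_max = Q/A = 11.6/0.1659 = 69.92 mm/s → 70 mm/s.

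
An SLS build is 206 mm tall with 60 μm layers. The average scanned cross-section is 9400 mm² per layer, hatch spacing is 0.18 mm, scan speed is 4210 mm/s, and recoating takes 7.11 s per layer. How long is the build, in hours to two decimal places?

Layers = ⌈206/0.06⌉ = 3434.
Scan path per layer: 9400 / 0.18 → 52222.2 mm.
Laser time per layer = 52222.2 / 4210 = 12.4043 s.
Per-layer time = 12.4043 + 7.11 = 19.5143 s.
Build time = 3434 × 19.5143 = 67012.1062 s = 18.61 hours.

18.61 hours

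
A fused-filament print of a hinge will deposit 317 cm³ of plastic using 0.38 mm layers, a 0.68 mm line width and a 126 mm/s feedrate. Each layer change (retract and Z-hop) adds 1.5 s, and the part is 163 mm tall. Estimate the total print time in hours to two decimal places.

2.88 hours

Bead cross-section: 0.38 × 0.68 → 0.2584 mm².
Path length: 317000 mm³ / 0.2584 mm² → 1226780.2 mm.
Extrusion time = 1226780.2 / 126 = 9736.4 s.
Number of layers: 163 / 0.38 → 429 (rounded up).
Layer-change overhead: 429 × 1.5 → 643.5 s.
Total = 9736.4 + 643.5 = 10379.9 s = 2.88 hours.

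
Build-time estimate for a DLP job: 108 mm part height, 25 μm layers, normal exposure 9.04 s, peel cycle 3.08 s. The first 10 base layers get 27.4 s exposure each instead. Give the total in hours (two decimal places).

14.60 hours

Number of layers: 108 / 0.025 → 4320 (rounded up).
Bottom layers: 10 × (27.4 + 3.08) → 304.8 s.
Remaining layers = 4310 × (9.04 + 3.08) = 52237.2 s.
Sum: 304.8 + 52237.2 = 52542 s → 14.60 hours.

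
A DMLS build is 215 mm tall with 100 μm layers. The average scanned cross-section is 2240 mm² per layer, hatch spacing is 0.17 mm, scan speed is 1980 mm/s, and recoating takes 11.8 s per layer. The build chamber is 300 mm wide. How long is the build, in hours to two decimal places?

11.02 hours

Number of layers: 215 / 0.1 → 2150 (rounded up).
Per-layer scan distance: 2240 / 0.17 → 13176.5 mm.
Laser time per layer: 13176.5 / 1980 → 6.6548 s.
Time per layer: 6.6548 + 11.8 → 18.4548 s.
Total: 2150 × 18.4548 s = 39677.82 s → 11.02 hours.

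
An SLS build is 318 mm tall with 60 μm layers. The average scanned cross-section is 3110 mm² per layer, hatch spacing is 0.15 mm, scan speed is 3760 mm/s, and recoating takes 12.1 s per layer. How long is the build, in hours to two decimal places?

25.93 hours

Number of layers: 318 / 0.06 → 5300 (rounded up).
Per-layer scan distance = 3110 / 0.15, so 20733.3 mm.
Per-layer scan time = 20733.3 / 3760, so 5.5142 s.
Time per layer: 5.5142 + 12.1 → 17.6142 s.
Total: 5300 × 17.6142 s = 93355.26 s → 25.93 hours.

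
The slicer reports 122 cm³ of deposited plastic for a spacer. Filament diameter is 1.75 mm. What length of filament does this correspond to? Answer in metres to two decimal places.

50.72 m

A = π r² = π × 0.875² = 2.4053 mm².
Length = 122 cm³ / 2.4053 mm² = 122000 / 2.4053 = 50721.32 mm = 50.72 m.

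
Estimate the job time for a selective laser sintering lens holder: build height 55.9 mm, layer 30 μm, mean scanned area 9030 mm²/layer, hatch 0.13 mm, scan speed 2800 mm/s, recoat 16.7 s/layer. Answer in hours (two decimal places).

21.49 hours

Number of layers: 55.9 / 0.03 → 1864 (rounded up).
Hatch length per layer = 9030 / 0.13, so 69461.5 mm.
Laser time per layer = 69461.5 / 2800, so 24.8077 s.
Per-layer time = 24.8077 + 16.7, so 41.5077 s.
1864 layers × 41.5077 s/layer = 77370.3528 s, i.e. 21.49 hours.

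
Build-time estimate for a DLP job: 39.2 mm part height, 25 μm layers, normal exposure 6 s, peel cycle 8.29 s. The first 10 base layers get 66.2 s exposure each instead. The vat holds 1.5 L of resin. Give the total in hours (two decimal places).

6.39 hours

Layers = ⌈39.2/0.025⌉ = 1568.
Burn-in layers = 10 × (66.2 + 8.29), so 744.9 s.
Regular layers = 1558 × (6 + 8.29), so 22263.82 s.
Sum: 744.9 + 22263.82 = 23008.72 s → 6.39 hours.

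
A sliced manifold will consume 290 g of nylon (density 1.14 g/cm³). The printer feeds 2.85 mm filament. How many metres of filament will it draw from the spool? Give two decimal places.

Extruded volume: 290/1.14 = 254.386 cm³ (254386 mm³).
Cross-section of 2.85 mm filament: π·(2.85/2)² = 6.3794 mm².
Length = 254386 / 6.3794 = 39876.16 mm = 39.88 m.

39.88 m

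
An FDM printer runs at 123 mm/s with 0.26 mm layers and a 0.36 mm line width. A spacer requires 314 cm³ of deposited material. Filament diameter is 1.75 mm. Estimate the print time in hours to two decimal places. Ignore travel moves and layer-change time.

Extrusion cross-section: 0.26 × 0.36 → 0.0936 mm².
Total extruded path = 314000/0.0936 = 3354700.9 mm.
Time extruding = 3354700.9 / 123 = 27274 s.
In the requested units: 27274 s = 7.58 hours.

7.58 hours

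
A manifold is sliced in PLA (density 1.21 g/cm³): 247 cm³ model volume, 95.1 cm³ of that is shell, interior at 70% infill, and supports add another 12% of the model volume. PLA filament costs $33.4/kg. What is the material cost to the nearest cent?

Interior volume = 247 − 95.1, so 151.9 cm³.
Infill deposited = 0.70 × 151.9, so 106.33 cm³.
Support = 0.12 × 247, so 29.64 cm³.
Total extruded: 95.1 + 106.33 + 29.64 → 231.07 cm³.
Mass: 231.07 × 1.21 → 279.5947 g.
Cost = 279.5947 g / 1000 × $33.4/kg = $9.34.

$9.34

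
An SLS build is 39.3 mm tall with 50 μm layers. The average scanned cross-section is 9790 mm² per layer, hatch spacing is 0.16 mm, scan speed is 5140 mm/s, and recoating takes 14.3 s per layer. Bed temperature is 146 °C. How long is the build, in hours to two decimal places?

5.72 hours

Layer count = ceil(39.3 / 0.05) = 786.
Per-layer scan distance = 9790 / 0.16 = 61187.5 mm.
Per-layer scan time = 61187.5 / 5140 = 11.9042 s.
Layer cycle: 11.9042 + 14.3 → 26.2042 s.
Build time = 786 × 26.2042 = 20596.5012 s = 5.72 hours.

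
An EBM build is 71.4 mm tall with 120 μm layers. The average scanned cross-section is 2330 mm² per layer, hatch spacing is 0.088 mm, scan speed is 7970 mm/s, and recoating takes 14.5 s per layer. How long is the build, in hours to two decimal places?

Number of layers: 71.4 / 0.12 → 595 (rounded up).
Per-layer scan distance: 2330 / 0.088 → 26477.3 mm.
Scan time per layer: 26477.3 / 7970 → 3.3221 s.
Time per layer = 3.3221 + 14.5, so 17.8221 s.
595 layers × 17.8221 s/layer = 10604.1495 s, i.e. 2.95 hours.

2.95 hours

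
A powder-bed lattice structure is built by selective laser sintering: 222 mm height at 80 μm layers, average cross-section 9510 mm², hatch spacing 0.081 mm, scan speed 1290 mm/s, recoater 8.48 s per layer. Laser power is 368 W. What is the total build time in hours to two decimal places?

Layers = ⌈222/0.08⌉ = 2775.
Per-layer scan distance: 9510 / 0.081 → 117407.4 mm.
Laser time per layer: 117407.4 / 1290 → 91.0135 s.
Per-layer time = 91.0135 + 8.48 = 99.4935 s.
Build time = 2775 × 99.4935 = 276094.4625 s = 76.69 hours.

76.69 hours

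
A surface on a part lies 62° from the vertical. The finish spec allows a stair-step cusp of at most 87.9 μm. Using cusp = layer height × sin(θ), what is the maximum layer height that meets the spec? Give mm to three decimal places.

0.100 mm

sin(62°) = 0.8829; t_max = 0.0879/0.8829 = 0.100 mm.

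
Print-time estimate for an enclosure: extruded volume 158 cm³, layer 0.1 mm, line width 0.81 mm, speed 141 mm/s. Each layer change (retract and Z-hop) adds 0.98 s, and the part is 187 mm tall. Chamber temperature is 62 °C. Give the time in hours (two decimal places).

4.35 hours

Bead cross-section: 0.1 × 0.81 → 0.081 mm².
Path length: 158000 mm³ / 0.081 mm² → 1950617.3 mm.
Print-move time: 1950617.3 / 141 → 13834.2 s.
Layers = ⌈187/0.1⌉ = 1870.
Layer-change overhead = 1870 × 0.98, so 1832.6 s.
Altogether 13834.2 + 1832.6 = 15666.8 s, i.e. 4.35 hours.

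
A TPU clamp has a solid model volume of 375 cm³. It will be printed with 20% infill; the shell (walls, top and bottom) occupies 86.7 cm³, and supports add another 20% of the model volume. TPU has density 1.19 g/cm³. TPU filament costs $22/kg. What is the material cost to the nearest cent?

Infill region: 375 − 86.7 → 288.3 cm³.
Infill volume = 0.20 × 288.3, so 57.66 cm³.
Support = 0.20 × 375 = 75 cm³.
Deposited volume: 86.7 + 57.66 + 75 → 219.36 cm³.
Mass: 219.36 × 1.19 → 261.0384 g.
Cost = 261.0384 g / 1000 × $22/kg = $5.74.

$5.74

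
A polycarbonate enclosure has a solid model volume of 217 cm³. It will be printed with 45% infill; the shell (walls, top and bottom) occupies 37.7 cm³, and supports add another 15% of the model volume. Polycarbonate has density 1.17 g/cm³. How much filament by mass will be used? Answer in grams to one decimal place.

Infill region: 217 − 37.7 → 179.3 cm³.
Infill deposited: 0.45 × 179.3 → 80.685 cm³.
Support: 0.15 × 217 → 32.55 cm³.
Total printed volume = 37.7 + 80.685 + 32.55 = 150.935 cm³.
Mass = 150.935 × 1.17 = 176.59395 g.

176.6 g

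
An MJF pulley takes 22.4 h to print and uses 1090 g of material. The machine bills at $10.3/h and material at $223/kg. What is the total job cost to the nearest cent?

Machine cost: 10.3 × 22.4 → $230.72.
Material cost = 223 × 1090/1000 = $243.07.
Job cost: 230.72 + 243.07 = $473.79.

$473.79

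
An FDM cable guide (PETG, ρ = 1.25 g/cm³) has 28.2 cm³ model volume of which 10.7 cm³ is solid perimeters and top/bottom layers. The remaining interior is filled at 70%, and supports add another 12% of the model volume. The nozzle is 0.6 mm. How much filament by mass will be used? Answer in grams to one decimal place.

Infill region = 28.2 − 10.7, so 17.5 cm³.
Deposited infill = 0.70 × 17.5, so 12.25 cm³.
Support: 0.12 × 28.2 → 3.384 cm³.
Total printed volume: 10.7 + 12.25 + 3.384 → 26.334 cm³.
Mass = 26.334 × 1.25, so 32.9175 g.

32.9 g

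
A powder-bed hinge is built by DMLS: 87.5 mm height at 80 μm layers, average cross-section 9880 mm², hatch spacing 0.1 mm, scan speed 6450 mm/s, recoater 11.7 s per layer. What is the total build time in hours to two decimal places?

8.21 hours

Layer count = ceil(87.5 / 0.08) = 1094.
Scan path per layer: 9880 / 0.1 → 98800 mm.
Scan time per layer = 98800 / 6450 = 15.3178 s.
Per-layer time = 15.3178 + 11.7, so 27.0178 s.
1094 layers × 27.0178 s/layer = 29557.4732 s, i.e. 8.21 hours.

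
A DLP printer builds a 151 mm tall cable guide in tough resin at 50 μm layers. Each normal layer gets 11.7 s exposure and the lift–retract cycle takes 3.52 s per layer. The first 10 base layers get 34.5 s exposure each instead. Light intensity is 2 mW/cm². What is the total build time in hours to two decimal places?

Number of layers: 151 / 0.05 → 3020 (rounded up).
Base layers: 10 × (34.5 + 3.52) → 380.2 s.
Normal layers: 3010 × (11.7 + 3.52) → 45812.2 s.
Total = 380.2 + 45812.2 = 46192.4 s = 12.83 hours.

12.83 hours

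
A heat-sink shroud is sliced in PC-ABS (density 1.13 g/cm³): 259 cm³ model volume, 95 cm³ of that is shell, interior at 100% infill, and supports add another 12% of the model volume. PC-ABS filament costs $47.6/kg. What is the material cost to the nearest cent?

$15.60

Volume inside the shell = 259 − 95, so 164 cm³.
Infill volume = 1.00 × 164 = 164 cm³.
Support = 0.12 × 259 = 31.08 cm³.
Total printed volume = 95 + 164 + 31.08, so 290.08 cm³.
Mass = 290.08 × 1.13 = 327.7904 g.
At $47.6/kg: 327.7904/1000 × 47.6 = $15.60.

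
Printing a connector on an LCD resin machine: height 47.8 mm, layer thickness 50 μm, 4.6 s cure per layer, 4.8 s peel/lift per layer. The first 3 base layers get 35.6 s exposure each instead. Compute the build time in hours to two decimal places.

Layers = ⌈47.8/0.05⌉ = 956.
Base layers: 3 × (35.6 + 4.8) → 121.2 s.
Regular layers = 953 × (4.6 + 4.8), so 8958.2 s.
Total = 121.2 + 8958.2 = 9079.4 s = 2.52 hours.

2.52 hours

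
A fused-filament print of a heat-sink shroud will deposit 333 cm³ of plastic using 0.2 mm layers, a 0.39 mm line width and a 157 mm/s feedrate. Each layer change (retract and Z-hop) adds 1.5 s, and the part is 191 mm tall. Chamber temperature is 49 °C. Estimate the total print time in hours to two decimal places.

7.95 hours

Extrusion cross-section = 0.2 × 0.39, so 0.078 mm².
Total extruded path = 333000/0.078 = 4269230.8 mm.
Time extruding = 4269230.8 / 157, so 27192.6 s.
Number of layers: 191 / 0.2 → 955 (rounded up).
Layer-change overhead = 955 × 1.5, so 1432.5 s.
Altogether 27192.6 + 1432.5 = 28625.1 s, i.e. 7.95 hours.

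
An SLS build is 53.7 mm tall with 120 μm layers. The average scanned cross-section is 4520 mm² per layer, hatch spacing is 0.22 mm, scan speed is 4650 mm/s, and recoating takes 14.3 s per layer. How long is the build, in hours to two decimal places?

2.33 hours

Number of layers: 53.7 / 0.12 → 448 (rounded up).
Per-layer scan distance = 4520 / 0.22 = 20545.5 mm.
Scan time per layer = 20545.5 / 4650, so 4.4184 s.
Layer cycle = 4.4184 + 14.3 = 18.7184 s.
448 layers × 18.7184 s/layer = 8385.8432 s, i.e. 2.33 hours.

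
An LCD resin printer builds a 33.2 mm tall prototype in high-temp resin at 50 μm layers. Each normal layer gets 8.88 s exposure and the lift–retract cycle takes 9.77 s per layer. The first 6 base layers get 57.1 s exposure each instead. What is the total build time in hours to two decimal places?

Layers = ⌈33.2/0.05⌉ = 664.
Base layers: 6 × (57.1 + 9.77) → 401.22 s.
Remaining layers = 658 × (8.88 + 9.77) = 12271.7 s.
Sum: 401.22 + 12271.7 = 12672.92 s → 3.52 hours.

3.52 hours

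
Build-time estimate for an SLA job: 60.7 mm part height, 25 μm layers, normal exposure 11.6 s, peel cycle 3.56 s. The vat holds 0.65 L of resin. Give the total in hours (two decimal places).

10.22 hours

Layers = ⌈60.7/0.025⌉ = 2428.
Cycle time: 11.6 + 3.56 → 15.16 s.
Total = 2428 × 15.16 = 36808.48 s = 10.22 hours.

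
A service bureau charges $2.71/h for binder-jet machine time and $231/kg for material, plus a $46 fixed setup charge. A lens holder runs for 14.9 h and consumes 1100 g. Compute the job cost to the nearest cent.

Machine-time cost = 2.71 × 14.9 = $40.379.
Material charge: 231 × 1100/1000 → $254.10.
Adding setup: 40.379 + 254.10 + 46 → 340.479 ≈ $340.48.

$340.48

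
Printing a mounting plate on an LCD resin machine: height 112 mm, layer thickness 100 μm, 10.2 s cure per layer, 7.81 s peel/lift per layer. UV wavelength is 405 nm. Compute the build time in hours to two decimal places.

5.60 hours

Layers = ⌈112/0.1⌉ = 1120.
Each layer takes: 10.2 + 7.81 → 18.01 s.
Build time: 1120 × 18.01 s = 20171.2 s, i.e. 5.60 hours.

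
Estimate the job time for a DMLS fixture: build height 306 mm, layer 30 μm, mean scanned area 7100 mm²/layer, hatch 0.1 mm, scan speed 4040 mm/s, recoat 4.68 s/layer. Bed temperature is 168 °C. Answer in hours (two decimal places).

63.05 hours

Layer count = ceil(306 / 0.03) = 10200.
Per-layer scan distance = 7100 / 0.1 = 71000 mm.
Scan time per layer = 71000 / 4040 = 17.5743 s.
Per-layer time: 17.5743 + 4.68 → 22.2543 s.
10200 layers × 22.2543 s/layer = 226993.86 s, i.e. 63.05 hours.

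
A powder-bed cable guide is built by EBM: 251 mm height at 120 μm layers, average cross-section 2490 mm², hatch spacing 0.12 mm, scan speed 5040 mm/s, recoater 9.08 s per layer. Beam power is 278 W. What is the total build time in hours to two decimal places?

Number of layers: 251 / 0.12 → 2092 (rounded up).
Per-layer scan distance = 2490 / 0.12, so 20750 mm.
Beam time per layer: 20750 / 5040 → 4.1171 s.
Layer cycle = 4.1171 + 9.08 = 13.1971 s.
Build time = 2092 × 13.1971 = 27608.3332 s = 7.67 hours.

7.67 hours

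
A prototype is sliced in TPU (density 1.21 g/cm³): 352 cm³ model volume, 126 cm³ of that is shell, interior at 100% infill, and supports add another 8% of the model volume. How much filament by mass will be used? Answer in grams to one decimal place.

Interior volume = 352 − 126 = 226 cm³.
Deposited infill = 1.00 × 226 = 226 cm³.
Support = 0.08 × 352, so 28.16 cm³.
Total extruded = 126 + 226 + 28.16 = 380.16 cm³.
Mass = 380.16 × 1.21, so 459.9936 g.

460.0 g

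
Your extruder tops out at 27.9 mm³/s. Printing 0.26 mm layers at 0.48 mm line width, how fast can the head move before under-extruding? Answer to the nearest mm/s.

Bead cross-section = 0.26 × 0.48 = 0.1248 mm².
Max speed = 27.9 / 0.1248 = 223.56 ≈ 224 mm/s.

224 mm/s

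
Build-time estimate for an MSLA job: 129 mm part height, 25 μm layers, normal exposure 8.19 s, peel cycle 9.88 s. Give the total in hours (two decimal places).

Layer count = ceil(129 / 0.025) = 5160.
Per-layer time = 8.19 + 9.88 = 18.07 s.
Build time: 5160 × 18.07 s = 93241.2 s, i.e. 25.90 hours.

25.90 hours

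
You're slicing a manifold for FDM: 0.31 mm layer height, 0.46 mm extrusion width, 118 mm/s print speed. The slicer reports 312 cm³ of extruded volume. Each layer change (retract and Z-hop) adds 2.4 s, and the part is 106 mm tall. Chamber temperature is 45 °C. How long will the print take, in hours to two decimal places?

5.38 hours

Line area = 0.31 × 0.46 = 0.1426 mm².
Toolpath length = 312 cm³ / 0.1426 mm² = 312000 / 0.1426 = 2187938.3 mm.
Print-move time = 2187938.3 / 118 = 18541.9 s.
Layers = ⌈106/0.31⌉ = 342.
Z-hop total: 342 × 2.4 → 820.8 s.
Total = 18541.9 + 820.8 = 19362.7 s = 5.38 hours.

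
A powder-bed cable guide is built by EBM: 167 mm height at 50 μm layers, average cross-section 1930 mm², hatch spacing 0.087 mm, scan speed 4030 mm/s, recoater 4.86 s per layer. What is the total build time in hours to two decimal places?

Number of layers: 167 / 0.05 → 3340 (rounded up).
Per-layer scan distance = 1930 / 0.087 = 22183.9 mm.
Scan time per layer = 22183.9 / 4030 = 5.5047 s.
Per-layer time: 5.5047 + 4.86 → 10.3647 s.
Build time = 3340 × 10.3647 = 34618.098 s = 9.62 hours.

9.62 hours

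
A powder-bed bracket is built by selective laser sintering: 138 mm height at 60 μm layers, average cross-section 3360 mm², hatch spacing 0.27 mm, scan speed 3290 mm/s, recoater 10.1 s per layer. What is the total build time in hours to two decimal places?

Layers = ⌈138/0.06⌉ = 2300.
Hatch length per layer = 3360 / 0.27 = 12444.4 mm.
Per-layer scan time: 12444.4 / 3290 → 3.7825 s.
Per-layer time = 3.7825 + 10.1 = 13.8825 s.
Total: 2300 × 13.8825 s = 31929.75 s → 8.87 hours.

8.87 hours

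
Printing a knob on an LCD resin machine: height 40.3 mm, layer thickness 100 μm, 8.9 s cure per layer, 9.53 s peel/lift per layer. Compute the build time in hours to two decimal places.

Number of layers: 40.3 / 0.1 → 403 (rounded up).
Cycle time = 8.9 + 9.53, so 18.43 s.
Total = 403 × 18.43 = 7427.29 s = 2.06 hours.

2.06 hours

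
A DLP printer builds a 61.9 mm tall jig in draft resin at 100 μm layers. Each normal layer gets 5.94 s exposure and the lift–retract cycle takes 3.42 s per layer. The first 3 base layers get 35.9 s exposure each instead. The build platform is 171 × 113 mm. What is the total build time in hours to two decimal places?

1.63 hours

Number of layers: 61.9 / 0.1 → 619 (rounded up).
Bottom layers = 3 × (35.9 + 3.42) = 117.96 s.
Regular layers = 616 × (5.94 + 3.42) = 5765.76 s.
Sum: 117.96 + 5765.76 = 5883.72 s → 1.63 hours.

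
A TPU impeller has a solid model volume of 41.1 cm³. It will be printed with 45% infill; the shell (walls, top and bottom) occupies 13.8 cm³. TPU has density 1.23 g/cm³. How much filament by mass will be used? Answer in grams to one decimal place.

32.1 g

Infill region = 41.1 − 13.8 = 27.3 cm³.
Infill deposited = 0.45 × 27.3 = 12.285 cm³.
Total extruded = 13.8 + 12.285 = 26.085 cm³.
Mass: 26.085 × 1.23 → 32.08455 g.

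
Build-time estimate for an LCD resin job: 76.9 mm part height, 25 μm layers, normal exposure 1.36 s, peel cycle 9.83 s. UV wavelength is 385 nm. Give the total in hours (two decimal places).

9.56 hours

Number of layers: 76.9 / 0.025 → 3076 (rounded up).
Per-layer time = 1.36 + 9.83, so 11.19 s.
Build time: 3076 × 11.19 s = 34420.44 s, i.e. 9.56 hours.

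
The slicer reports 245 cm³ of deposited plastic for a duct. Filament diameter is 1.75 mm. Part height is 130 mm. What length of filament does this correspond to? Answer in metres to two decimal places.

101.86 m

A = π r² = π × 0.875² = 2.4053 mm².
Length = 245 cm³ / 2.4053 mm² = 245000 / 2.4053 = 101858.4 mm = 101.86 m.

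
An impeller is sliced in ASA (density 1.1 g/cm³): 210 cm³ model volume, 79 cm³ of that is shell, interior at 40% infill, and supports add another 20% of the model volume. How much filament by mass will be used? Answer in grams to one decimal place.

190.7 g

Infill region = 210 − 79, so 131 cm³.
Infill deposited = 0.40 × 131 = 52.4 cm³.
Support: 0.20 × 210 → 42 cm³.
Total extruded = 79 + 52.4 + 42 = 173.4 cm³.
Mass: 173.4 × 1.1 → 190.74 g.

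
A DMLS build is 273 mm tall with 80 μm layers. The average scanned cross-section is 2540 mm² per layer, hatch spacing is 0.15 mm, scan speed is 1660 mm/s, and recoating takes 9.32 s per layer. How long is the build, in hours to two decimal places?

18.51 hours

Number of layers: 273 / 0.08 → 3413 (rounded up).
Hatch length per layer = 2540 / 0.15 = 16933.3 mm.
Per-layer scan time = 16933.3 / 1660 = 10.2008 s.
Per-layer time: 10.2008 + 9.32 → 19.5208 s.
3413 layers × 19.5208 s/layer = 66624.4904 s, i.e. 18.51 hours.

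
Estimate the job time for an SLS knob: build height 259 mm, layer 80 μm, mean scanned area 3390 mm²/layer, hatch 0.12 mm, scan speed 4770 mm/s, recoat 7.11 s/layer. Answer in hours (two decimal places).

Layer count = ceil(259 / 0.08) = 3238.
Hatch length per layer = 3390 / 0.12, so 28250 mm.
Per-layer scan time = 28250 / 4770, so 5.9224 s.
Layer cycle: 5.9224 + 7.11 → 13.0324 s.
Total: 3238 × 13.0324 s = 42198.9112 s → 11.72 hours.

11.72 hours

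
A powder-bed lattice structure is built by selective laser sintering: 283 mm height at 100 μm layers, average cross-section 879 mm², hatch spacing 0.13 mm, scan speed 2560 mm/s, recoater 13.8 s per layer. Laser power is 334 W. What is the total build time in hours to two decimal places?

12.92 hours

Layer count = ceil(283 / 0.1) = 2830.
Scan path per layer = 879 / 0.13 = 6761.5 mm.
Per-layer scan time = 6761.5 / 2560, so 2.6412 s.
Layer cycle = 2.6412 + 13.8 = 16.4412 s.
2830 layers × 16.4412 s/layer = 46528.596 s, i.e. 12.92 hours.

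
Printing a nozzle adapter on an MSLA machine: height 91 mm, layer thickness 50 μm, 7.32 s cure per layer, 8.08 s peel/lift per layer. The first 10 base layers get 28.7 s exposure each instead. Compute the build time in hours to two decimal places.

Number of layers: 91 / 0.05 → 1820 (rounded up).
Bottom layers = 10 × (28.7 + 8.08), so 367.8 s.
Regular layers: 1810 × (7.32 + 8.08) → 27874 s.
Sum: 367.8 + 27874 = 28241.8 s → 7.84 hours.

7.84 hours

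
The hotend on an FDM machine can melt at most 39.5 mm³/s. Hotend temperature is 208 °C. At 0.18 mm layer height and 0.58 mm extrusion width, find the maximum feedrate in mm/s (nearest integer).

378 mm/s

A = 0.18 × 0.58, so 0.1044 mm².
v_max = Q/A = 39.5/0.1044 = 378.35 mm/s → 378 mm/s.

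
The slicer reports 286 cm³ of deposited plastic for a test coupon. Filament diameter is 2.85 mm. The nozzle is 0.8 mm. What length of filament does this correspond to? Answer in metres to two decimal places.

Cross-section of 2.85 mm filament: π·(2.85/2)² = 6.3794 mm².
Length = 286 cm³ / 6.3794 mm² = 286000 / 6.3794 = 44831.8 mm = 44.83 m.

44.83 m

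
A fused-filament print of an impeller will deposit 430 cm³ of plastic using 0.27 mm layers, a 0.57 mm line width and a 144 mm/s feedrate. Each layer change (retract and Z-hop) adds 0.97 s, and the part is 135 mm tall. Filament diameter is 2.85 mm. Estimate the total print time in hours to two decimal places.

5.52 hours

Extrusion cross-section = 0.27 × 0.57 = 0.1539 mm².
Toolpath length = 430 cm³ / 0.1539 mm² = 430000 / 0.1539 = 2794022.1 mm.
Extrusion time = 2794022.1 / 144 = 19402.9 s.
Layer count = ceil(135 / 0.27) = 500.
Non-print overhead: 500 × 0.97 → 485 s.
Altogether 19402.9 + 485 = 19887.9 s, i.e. 5.52 hours.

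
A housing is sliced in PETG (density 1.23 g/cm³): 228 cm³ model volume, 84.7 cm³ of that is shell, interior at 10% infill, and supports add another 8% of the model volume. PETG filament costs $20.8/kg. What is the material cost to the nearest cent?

$3.00

Interior volume: 228 − 84.7 → 143.3 cm³.
Infill deposited = 0.10 × 143.3 = 14.33 cm³.
Support = 0.08 × 228 = 18.24 cm³.
Total printed volume = 84.7 + 14.33 + 18.24 = 117.27 cm³.
Mass = 117.27 × 1.23 = 144.2421 g.
At $20.8/kg: 144.2421/1000 × 20.8 = $3.00.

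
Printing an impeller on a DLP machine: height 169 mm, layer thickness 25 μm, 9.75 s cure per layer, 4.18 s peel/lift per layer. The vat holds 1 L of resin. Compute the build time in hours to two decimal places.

Number of layers: 169 / 0.025 → 6760 (rounded up).
Each layer takes: 9.75 + 4.18 → 13.93 s.
Total = 6760 × 13.93 = 94166.8 s = 26.16 hours.

26.16 hours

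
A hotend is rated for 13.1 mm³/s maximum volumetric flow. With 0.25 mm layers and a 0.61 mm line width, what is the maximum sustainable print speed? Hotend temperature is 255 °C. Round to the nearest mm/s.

Extrusion cross-section = 0.25 × 0.61 = 0.1525 mm².
v_max = Q/A = 13.1/0.1525 = 85.90 mm/s → 86 mm/s.

86 mm/s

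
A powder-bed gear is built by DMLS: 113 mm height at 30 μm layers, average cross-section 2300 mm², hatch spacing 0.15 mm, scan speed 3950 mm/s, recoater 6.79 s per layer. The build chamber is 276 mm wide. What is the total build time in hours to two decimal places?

11.17 hours

Layer count = ceil(113 / 0.03) = 3767.
Per-layer scan distance = 2300 / 0.15, so 15333.3 mm.
Laser time per layer = 15333.3 / 3950, so 3.8818 s.
Layer cycle = 3.8818 + 6.79 = 10.6718 s.
Build time = 3767 × 10.6718 = 40200.6706 s = 11.17 hours.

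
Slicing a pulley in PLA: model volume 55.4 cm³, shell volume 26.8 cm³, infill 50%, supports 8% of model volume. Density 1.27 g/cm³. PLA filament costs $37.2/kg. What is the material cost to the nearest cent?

$2.15

Volume inside the shell = 55.4 − 26.8, so 28.6 cm³.
Deposited infill = 0.50 × 28.6, so 14.3 cm³.
Support: 0.08 × 55.4 → 4.432 cm³.
Total extruded = 26.8 + 14.3 + 4.432 = 45.532 cm³.
Mass = 45.532 × 1.27, so 57.82564 g.
At $37.2/kg: 57.82564/1000 × 37.2 = $2.15.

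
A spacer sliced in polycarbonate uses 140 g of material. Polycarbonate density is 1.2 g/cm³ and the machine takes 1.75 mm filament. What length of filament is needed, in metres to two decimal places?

48.50 m

Volume = 140 g / 1.2 g·cm⁻³ = 116.6667 cm³ = 116666.7 mm³.
A = π r² = π × 0.875² = 2.4053 mm².
Length = 116666.7 / 2.4053 = 48504.01 mm = 48.50 m.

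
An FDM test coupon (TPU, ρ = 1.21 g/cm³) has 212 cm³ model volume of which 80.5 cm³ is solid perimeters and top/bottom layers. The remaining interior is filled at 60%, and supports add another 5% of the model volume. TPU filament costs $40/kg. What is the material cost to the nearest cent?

Infill region = 212 − 80.5, so 131.5 cm³.
Deposited infill = 0.60 × 131.5, so 78.9 cm³.
Support = 0.05 × 212, so 10.6 cm³.
Total printed volume = 80.5 + 78.9 + 10.6 = 170 cm³.
Mass = 170 × 1.21, so 205.7 g.
At $40/kg: 205.7/1000 × 40 = $8.23.

$8.23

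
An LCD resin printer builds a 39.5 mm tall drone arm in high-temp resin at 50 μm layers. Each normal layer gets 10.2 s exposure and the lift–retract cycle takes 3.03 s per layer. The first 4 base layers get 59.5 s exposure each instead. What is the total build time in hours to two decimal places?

Layers = ⌈39.5/0.05⌉ = 790.
Burn-in layers: 4 × (59.5 + 3.03) → 250.12 s.
Normal layers = 786 × (10.2 + 3.03) = 10398.78 s.
Sum: 250.12 + 10398.78 = 10648.9 s → 2.96 hours.

2.96 hours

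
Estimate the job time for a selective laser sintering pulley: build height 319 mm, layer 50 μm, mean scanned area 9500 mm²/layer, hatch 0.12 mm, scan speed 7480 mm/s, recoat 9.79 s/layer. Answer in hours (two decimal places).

36.11 hours

Number of layers: 319 / 0.05 → 6380 (rounded up).
Per-layer scan distance: 9500 / 0.12 → 79166.7 mm.
Laser time per layer = 79166.7 / 7480, so 10.5838 s.
Per-layer time = 10.5838 + 9.79 = 20.3738 s.
6380 layers × 20.3738 s/layer = 129984.844 s, i.e. 36.11 hours.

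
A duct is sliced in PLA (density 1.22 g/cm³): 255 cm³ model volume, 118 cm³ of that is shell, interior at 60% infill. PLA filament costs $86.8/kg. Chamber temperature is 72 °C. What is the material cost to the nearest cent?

$21.20

Volume inside the shell = 255 − 118, so 137 cm³.
Infill deposited = 0.60 × 137 = 82.2 cm³.
Deposited volume = 118 + 82.2 = 200.2 cm³.
Mass = 200.2 × 1.22, so 244.244 g.
Cost = 244.244 g / 1000 × $86.8/kg = $21.20.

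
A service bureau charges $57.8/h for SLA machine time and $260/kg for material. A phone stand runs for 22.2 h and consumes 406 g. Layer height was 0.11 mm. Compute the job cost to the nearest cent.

$1388.72

Machine-time cost = 57.8 × 22.2, so $1283.16.
Material charge: 260 × 406/1000 → $105.56.
Job cost: 1283.16 + 105.56 = $1388.72.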